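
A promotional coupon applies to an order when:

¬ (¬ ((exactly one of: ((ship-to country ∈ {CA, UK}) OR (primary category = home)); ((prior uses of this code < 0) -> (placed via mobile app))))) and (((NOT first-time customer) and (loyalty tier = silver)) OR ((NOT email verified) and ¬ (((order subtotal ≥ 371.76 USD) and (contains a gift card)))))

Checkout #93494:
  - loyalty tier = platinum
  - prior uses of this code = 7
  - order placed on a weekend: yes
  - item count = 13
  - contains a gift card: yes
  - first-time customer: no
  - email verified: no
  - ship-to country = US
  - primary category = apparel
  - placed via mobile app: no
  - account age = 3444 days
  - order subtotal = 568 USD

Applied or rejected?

Atomic conditions:
  ship-to country ∈ {CA, UK}: US is not in the set → false
  primary category = home: apparel == home is false
  prior uses of this code < 0: 7 < 0 is false
  placed via mobile app: no → false
  NOT first-time customer: no → true
  loyalty tier = silver: platinum == silver is false
  NOT email verified: no → true
  order subtotal ≥ 371.76 USD: 568 ≥ 371.76 is true
  contains a gift card: yes → true
Combine:
[1.1.1.1] false OR false = false
[1.1.1.2] false → false (antecedent false ⇒ implication holds) = true
[1.1.1] exactly-one(false, true) = true
[1.1] NOT true = false
[1] NOT false = true
[2.1] true AND false = false
[2.2.2.1] true AND true = true
[2.2.2] NOT true = false
[2.2] true AND false = false
[2] false OR false = false
[root] true AND false = false
Overall: false → rejected

Rejected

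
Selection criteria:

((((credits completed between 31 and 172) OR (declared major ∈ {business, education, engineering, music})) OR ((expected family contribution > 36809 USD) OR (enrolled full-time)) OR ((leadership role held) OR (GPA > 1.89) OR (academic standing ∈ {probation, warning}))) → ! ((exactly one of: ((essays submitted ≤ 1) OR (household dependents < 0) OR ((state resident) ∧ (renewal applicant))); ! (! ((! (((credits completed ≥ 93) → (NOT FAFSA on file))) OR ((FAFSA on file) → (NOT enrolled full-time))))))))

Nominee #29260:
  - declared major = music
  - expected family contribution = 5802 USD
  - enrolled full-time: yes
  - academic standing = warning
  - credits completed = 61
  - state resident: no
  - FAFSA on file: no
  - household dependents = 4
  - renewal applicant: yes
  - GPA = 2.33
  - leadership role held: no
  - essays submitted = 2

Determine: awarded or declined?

Declined

Atomic conditions:
  credits completed between 31 and 172: 61 in [31, 172] is true
  declared major ∈ {business, education, engineering, music}: music is in the set → true
  expected family contribution > 36809 USD: 5802 > 36809 is false
  enrolled full-time: yes → true
  leadership role held: no → false
  GPA > 1.89: 2.33 > 1.89 is true
  academic standing ∈ {probation, warning}: warning is in the set → true
  essays submitted ≤ 1: 2 ≤ 1 is false
  household dependents < 0: 4 < 0 is false
  state resident: no → false
  renewal applicant: yes → true
  credits completed ≥ 93: 61 ≥ 93 is false
  NOT FAFSA on file: no → true
  FAFSA on file: no → false
  NOT enrolled full-time: yes → false
Combine:
[1.1] true OR true = true
[1.2] false OR true = true
[1.3] false OR true OR true = true
[1] true OR true OR true = true
[2.1.1.3] false AND true = false
[2.1.1] false OR false OR false = false
[2.1.2.1.1.1.1] false → true (antecedent false ⇒ implication holds) = true
[2.1.2.1.1.1] NOT true = false
[2.1.2.1.1.2] false → false (antecedent false ⇒ implication holds) = true
[2.1.2.1.1] false OR true = true
[2.1.2.1] NOT true = false
[2.1.2] NOT false = true
[2.1] exactly-one(false, true) = true
[2] NOT true = false
[root] true → false = false
Overall: false → declined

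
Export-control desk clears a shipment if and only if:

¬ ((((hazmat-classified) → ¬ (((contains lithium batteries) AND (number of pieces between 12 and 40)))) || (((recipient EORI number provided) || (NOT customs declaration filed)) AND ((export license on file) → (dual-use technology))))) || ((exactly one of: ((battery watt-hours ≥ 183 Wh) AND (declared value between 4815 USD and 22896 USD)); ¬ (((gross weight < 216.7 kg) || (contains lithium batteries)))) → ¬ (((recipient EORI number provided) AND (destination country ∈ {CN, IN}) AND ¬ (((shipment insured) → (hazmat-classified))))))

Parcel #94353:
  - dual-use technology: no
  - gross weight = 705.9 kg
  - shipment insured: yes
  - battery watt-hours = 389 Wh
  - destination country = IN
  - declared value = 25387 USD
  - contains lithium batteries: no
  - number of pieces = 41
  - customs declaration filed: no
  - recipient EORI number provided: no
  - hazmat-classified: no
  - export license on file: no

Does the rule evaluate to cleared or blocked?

Atomic conditions:
  hazmat-classified: no → false
  contains lithium batteries: no → false
  number of pieces between 12 and 40: 41 in [12, 40] is false
  recipient EORI number provided: no → false
  NOT customs declaration filed: no → true
  export license on file: no → false
  dual-use technology: no → false
  battery watt-hours ≥ 183 Wh: 389 ≥ 183 is true
  declared value between 4815 USD and 22896 USD: 25387 in [4815, 22896] is false
  gross weight < 216.7 kg: 705.9 < 216.7 is false
  destination country ∈ {CN, IN}: IN is in the set → true
  shipment insured: yes → true
Combine:
[1.1.1.2.1] false AND false = false
[1.1.1.2] NOT false = true
[1.1.1] false → true (antecedent false ⇒ implication holds) = true
[1.1.2.1] false OR true = true
[1.1.2.2] false → false (antecedent false ⇒ implication holds) = true
[1.1.2] true AND true = true
[1.1] true OR true = true
[1] NOT true = false
[2.1.1] true AND false = false
[2.1.2.1] false OR false = false
[2.1.2] NOT false = true
[2.1] exactly-one(false, true) = true
[2.2.1.3.1] true → false = false
[2.2.1.3] NOT false = true
[2.2.1] false AND true AND true = false
[2.2] NOT false = true
[2] true → true = true
[root] false OR true = true
Overall: true → cleared

Cleared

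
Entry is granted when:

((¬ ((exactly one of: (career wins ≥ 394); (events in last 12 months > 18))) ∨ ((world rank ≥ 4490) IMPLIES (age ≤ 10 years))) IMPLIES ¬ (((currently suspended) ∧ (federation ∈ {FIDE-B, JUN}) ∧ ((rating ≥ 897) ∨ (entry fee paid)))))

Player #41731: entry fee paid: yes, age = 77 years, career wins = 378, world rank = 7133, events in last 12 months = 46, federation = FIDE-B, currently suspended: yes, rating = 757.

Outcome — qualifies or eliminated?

Qualifies

Atomic conditions:
  career wins ≥ 394: 378 ≥ 394 is false
  events in last 12 months > 18: 46 > 18 is true
  world rank ≥ 4490: 7133 ≥ 4490 is true
  age ≤ 10 years: 77 ≤ 10 is false
  currently suspended: yes → true
  federation ∈ {FIDE-B, JUN}: FIDE-B is in the set → true
  rating ≥ 897: 757 ≥ 897 is false
  entry fee paid: yes → true
Combine:
[1.1.1] exactly-one(false, true) = true
[1.1] NOT true = false
[1.2] true → false = false
[1] false OR false = false
[2.1.3] false OR true = true
[2.1] true AND true AND true = true
[2] NOT true = false
[root] false → false (antecedent false ⇒ implication holds) = true
Overall: true → qualifies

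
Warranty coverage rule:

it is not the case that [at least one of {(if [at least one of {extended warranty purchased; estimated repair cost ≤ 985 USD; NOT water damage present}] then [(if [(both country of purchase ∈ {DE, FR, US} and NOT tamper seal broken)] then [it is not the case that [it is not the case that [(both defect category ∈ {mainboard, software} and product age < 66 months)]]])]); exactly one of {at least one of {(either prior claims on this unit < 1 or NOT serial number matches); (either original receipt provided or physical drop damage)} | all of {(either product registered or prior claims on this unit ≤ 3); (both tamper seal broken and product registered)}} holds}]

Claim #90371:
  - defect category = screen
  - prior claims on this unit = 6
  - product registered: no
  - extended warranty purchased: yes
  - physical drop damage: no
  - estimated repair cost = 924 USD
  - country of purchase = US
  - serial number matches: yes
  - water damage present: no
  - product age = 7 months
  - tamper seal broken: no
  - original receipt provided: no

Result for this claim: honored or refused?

Atomic conditions:
  extended warranty purchased: yes → true
  estimated repair cost ≤ 985 USD: 924 ≤ 985 is true
  NOT water damage present: no → true
  country of purchase ∈ {DE, FR, US}: US is in the set → true
  NOT tamper seal broken: no → true
  defect category ∈ {mainboard, software}: screen is not in the set → false
  product age < 66 months: 7 < 66 is true
  prior claims on this unit < 1: 6 < 1 is false
  NOT serial number matches: yes → false
  original receipt provided: no → false
  physical drop damage: no → false
  product registered: no → false
  prior claims on this unit ≤ 3: 6 ≤ 3 is false
  tamper seal broken: no → false
Combine:
[1.1.1] true OR true OR true = true
[1.1.2.1] true AND true = true
[1.1.2.2.1.1] false AND true = false
[1.1.2.2.1] NOT false = true
[1.1.2.2] NOT true = false
[1.1.2] true → false = false
[1.1] true → false = false
[1.2.1.1] false OR false = false
[1.2.1.2] false OR false = false
[1.2.1] false OR false = false
[1.2.2.1] false OR false = false
[1.2.2.2] false AND false = false
[1.2.2] false AND false = false
[1.2] exactly-one(false, false) = false
[1] false OR false = false
[root] NOT false = true
Overall: true → honored

Honored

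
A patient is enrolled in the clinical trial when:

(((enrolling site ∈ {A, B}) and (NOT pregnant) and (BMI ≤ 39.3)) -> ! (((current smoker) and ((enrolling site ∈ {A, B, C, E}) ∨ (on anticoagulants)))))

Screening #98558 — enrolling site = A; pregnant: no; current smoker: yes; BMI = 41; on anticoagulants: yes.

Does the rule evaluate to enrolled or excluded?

Atomic conditions:
  enrolling site ∈ {A, B}: A is in the set → true
  NOT pregnant: no → true
  BMI ≤ 39.3: 41 ≤ 39.3 is false
  current smoker: yes → true
  enrolling site ∈ {A, B, C, E}: A is in the set → true
  on anticoagulants: yes → true
Combine:
[1] true AND true AND false = false
[2.1.2] true OR true = true
[2.1] true AND true = true
[2] NOT true = false
[root] false → false (antecedent false ⇒ implication holds) = true
Overall: true → enrolled

Enrolled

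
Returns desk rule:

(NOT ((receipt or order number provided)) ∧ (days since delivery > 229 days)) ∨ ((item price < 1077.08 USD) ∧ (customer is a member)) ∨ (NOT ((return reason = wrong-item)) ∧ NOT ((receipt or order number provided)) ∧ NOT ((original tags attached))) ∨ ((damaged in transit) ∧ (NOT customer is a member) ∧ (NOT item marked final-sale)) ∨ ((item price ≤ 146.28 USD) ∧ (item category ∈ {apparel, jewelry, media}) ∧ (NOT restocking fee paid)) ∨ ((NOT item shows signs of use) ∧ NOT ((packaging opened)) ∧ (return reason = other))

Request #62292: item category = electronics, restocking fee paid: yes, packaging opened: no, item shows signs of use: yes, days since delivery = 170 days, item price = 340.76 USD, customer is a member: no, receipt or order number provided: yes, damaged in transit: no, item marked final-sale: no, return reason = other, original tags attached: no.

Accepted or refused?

Refused

Atomic conditions:
  receipt or order number provided: yes → true
  days since delivery > 229 days: 170 > 229 is false
  item price < 1077.08 USD: 340.76 < 1077.08 is true
  customer is a member: no → false
  return reason = wrong-item: other == wrong-item is false
  original tags attached: no → false
  damaged in transit: no → false
  NOT customer is a member: no → true
  NOT item marked final-sale: no → true
  item price ≤ 146.28 USD: 340.76 ≤ 146.28 is false
  item category ∈ {apparel, jewelry, media}: electronics is not in the set → false
  NOT restocking fee paid: yes → false
  NOT item shows signs of use: yes → false
  packaging opened: no → false
  return reason = other: other == other is true
Combine:
[1.1] NOT true = false
[1] false AND false = false
[2] true AND false = false
[3.1] NOT false = true
[3.2] NOT true = false
[3.3] NOT false = true
[3] true AND false AND true = false
[4] false AND true AND true = false
[5] false AND false AND false = false
[6.2] NOT false = true
[6] false AND true AND true = false
[root] false OR false OR false OR false OR false OR false = false
Overall: false → refused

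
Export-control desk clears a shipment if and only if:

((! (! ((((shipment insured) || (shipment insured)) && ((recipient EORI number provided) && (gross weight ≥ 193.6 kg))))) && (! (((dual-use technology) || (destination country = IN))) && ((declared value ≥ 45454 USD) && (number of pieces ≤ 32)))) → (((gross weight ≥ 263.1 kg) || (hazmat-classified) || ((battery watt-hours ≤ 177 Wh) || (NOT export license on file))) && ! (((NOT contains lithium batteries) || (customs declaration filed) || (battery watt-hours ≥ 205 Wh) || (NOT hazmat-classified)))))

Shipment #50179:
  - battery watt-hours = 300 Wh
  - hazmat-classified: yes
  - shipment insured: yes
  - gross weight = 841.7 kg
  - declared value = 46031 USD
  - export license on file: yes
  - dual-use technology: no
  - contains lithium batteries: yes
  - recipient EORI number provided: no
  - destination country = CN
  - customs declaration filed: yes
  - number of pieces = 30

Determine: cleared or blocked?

Cleared

Atomic conditions:
  shipment insured: yes → true
  recipient EORI number provided: no → false
  gross weight ≥ 193.6 kg: 841.7 ≥ 193.6 is true
  dual-use technology: no → false
  destination country = IN: CN == IN is false
  declared value ≥ 45454 USD: 46031 ≥ 45454 is true
  number of pieces ≤ 32: 30 ≤ 32 is true
  gross weight ≥ 263.1 kg: 841.7 ≥ 263.1 is true
  hazmat-classified: yes → true
  battery watt-hours ≤ 177 Wh: 300 ≤ 177 is false
  NOT export license on file: yes → false
  NOT contains lithium batteries: yes → false
  customs declaration filed: yes → true
  battery watt-hours ≥ 205 Wh: 300 ≥ 205 is true
  NOT hazmat-classified: yes → false
Combine:
[1.1.1.1.1] true OR true = true
[1.1.1.1.2] false AND true = false
[1.1.1.1] true AND false = false
[1.1.1] NOT false = true
[1.1] NOT true = false
[1.2.1.1] false OR false = false
[1.2.1] NOT false = true
[1.2.2] true AND true = true
[1.2] true AND true = true
[1] false AND true = false
[2.1.3] false OR false = false
[2.1] true OR true OR false = true
[2.2.1] false OR true OR true OR false = true
[2.2] NOT true = false
[2] true AND false = false
[root] false → false (antecedent false ⇒ implication holds) = true
Overall: true → cleared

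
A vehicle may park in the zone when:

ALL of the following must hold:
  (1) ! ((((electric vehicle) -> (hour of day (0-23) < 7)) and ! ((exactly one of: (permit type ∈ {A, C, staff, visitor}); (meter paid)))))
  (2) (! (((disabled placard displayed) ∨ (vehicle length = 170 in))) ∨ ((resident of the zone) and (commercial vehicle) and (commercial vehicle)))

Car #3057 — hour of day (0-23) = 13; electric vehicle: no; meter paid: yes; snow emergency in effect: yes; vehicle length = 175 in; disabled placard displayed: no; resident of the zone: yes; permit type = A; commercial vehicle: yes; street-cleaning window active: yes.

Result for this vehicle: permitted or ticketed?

Ticketed

Atomic conditions:
  electric vehicle: no → false
  hour of day (0-23) < 7: 13 < 7 is false
  permit type ∈ {A, C, staff, visitor}: A is in the set → true
  meter paid: yes → true
  disabled placard displayed: no → false
  vehicle length = 170 in: 175 == 170 is false
  resident of the zone: yes → true
  commercial vehicle: yes → true
Combine:
[1.1.1] false → false (antecedent false ⇒ implication holds) = true
[1.1.2.1] exactly-one(true, true) = false
[1.1.2] NOT false = true
[1.1] true AND true = true
[1] NOT true = false
[2.1.1] false OR false = false
[2.1] NOT false = true
[2.2] true AND true AND true = true
[2] true OR true = true
[root] false AND true = false
Overall: false → ticketed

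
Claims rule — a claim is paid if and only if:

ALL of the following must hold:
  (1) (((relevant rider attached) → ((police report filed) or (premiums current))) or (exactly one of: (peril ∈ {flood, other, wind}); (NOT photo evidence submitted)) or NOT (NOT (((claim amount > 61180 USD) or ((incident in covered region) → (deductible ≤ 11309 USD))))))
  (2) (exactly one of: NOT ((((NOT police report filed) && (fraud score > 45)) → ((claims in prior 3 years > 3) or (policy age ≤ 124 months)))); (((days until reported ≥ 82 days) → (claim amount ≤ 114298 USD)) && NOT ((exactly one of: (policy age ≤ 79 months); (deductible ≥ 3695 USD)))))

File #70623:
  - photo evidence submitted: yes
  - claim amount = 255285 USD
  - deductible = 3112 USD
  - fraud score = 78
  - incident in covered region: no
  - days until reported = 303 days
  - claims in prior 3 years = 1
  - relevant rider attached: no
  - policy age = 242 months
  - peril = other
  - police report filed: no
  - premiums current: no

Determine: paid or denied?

Atomic conditions:
  relevant rider attached: no → false
  police report filed: no → false
  premiums current: no → false
  peril ∈ {flood, other, wind}: other is in the set → true
  NOT photo evidence submitted: yes → false
  claim amount > 61180 USD: 255285 > 61180 is true
  incident in covered region: no → false
  deductible ≤ 11309 USD: 3112 ≤ 11309 is true
  NOT police report filed: no → true
  fraud score > 45: 78 > 45 is true
  claims in prior 3 years > 3: 1 > 3 is false
  policy age ≤ 124 months: 242 ≤ 124 is false
  days until reported ≥ 82 days: 303 ≥ 82 is true
  claim amount ≤ 114298 USD: 255285 ≤ 114298 is false
  policy age ≤ 79 months: 242 ≤ 79 is false
  deductible ≥ 3695 USD: 3112 ≥ 3695 is false
Combine:
[1.1.2] false OR false = false
[1.1] false → false (antecedent false ⇒ implication holds) = true
[1.2] exactly-one(true, false) = true
[1.3.1.1.2] false → true (antecedent false ⇒ implication holds) = true
[1.3.1.1] true OR true = true
[1.3.1] NOT true = false
[1.3] NOT false = true
[1] true OR true OR true = true
[2.1.1.1] true AND true = true
[2.1.1.2] false OR false = false
[2.1.1] true → false = false
[2.1] NOT false = true
[2.2.1] true → false = false
[2.2.2.1] exactly-one(false, false) = false
[2.2.2] NOT false = true
[2.2] false AND true = false
[2] exactly-one(true, false) = true
[root] true AND true = true
Overall: true → paid

Paid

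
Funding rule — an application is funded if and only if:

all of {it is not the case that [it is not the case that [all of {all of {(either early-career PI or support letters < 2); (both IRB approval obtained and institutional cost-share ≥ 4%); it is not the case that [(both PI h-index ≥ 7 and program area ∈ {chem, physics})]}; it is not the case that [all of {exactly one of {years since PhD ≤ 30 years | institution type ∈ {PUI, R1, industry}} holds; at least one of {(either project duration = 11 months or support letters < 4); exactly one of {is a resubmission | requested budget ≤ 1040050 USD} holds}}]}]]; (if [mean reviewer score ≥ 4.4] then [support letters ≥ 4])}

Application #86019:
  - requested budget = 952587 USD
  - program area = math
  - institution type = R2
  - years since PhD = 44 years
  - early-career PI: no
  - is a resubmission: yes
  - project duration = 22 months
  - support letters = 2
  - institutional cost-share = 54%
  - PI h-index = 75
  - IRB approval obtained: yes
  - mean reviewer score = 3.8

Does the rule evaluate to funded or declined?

Declined

Atomic conditions:
  early-career PI: no → false
  support letters < 2: 2 < 2 is false
  IRB approval obtained: yes → true
  institutional cost-share ≥ 4%: 54 ≥ 4 is true
  PI h-index ≥ 7: 75 ≥ 7 is true
  program area ∈ {chem, physics}: math is not in the set → false
  years since PhD ≤ 30 years: 44 ≤ 30 is false
  institution type ∈ {PUI, R1, industry}: R2 is not in the set → false
  project duration = 11 months: 22 == 11 is false
  support letters < 4: 2 < 4 is true
  is a resubmission: yes → true
  requested budget ≤ 1040050 USD: 952587 ≤ 1040050 is true
  mean reviewer score ≥ 4.4: 3.8 ≥ 4.4 is false
  support letters ≥ 4: 2 ≥ 4 is false
Combine:
[1.1.1.1.1] false OR false = false
[1.1.1.1.2] true AND true = true
[1.1.1.1.3.1] true AND false = false
[1.1.1.1.3] NOT false = true
[1.1.1.1] false AND true AND true = false
[1.1.1.2.1.1] exactly-one(false, false) = false
[1.1.1.2.1.2.1] false OR true = true
[1.1.1.2.1.2.2] exactly-one(true, true) = false
[1.1.1.2.1.2] true OR false = true
[1.1.1.2.1] false AND true = false
[1.1.1.2] NOT false = true
[1.1.1] false AND true = false
[1.1] NOT false = true
[1] NOT true = false
[2] false → false (antecedent false ⇒ implication holds) = true
[root] false AND true = false
Overall: false → declined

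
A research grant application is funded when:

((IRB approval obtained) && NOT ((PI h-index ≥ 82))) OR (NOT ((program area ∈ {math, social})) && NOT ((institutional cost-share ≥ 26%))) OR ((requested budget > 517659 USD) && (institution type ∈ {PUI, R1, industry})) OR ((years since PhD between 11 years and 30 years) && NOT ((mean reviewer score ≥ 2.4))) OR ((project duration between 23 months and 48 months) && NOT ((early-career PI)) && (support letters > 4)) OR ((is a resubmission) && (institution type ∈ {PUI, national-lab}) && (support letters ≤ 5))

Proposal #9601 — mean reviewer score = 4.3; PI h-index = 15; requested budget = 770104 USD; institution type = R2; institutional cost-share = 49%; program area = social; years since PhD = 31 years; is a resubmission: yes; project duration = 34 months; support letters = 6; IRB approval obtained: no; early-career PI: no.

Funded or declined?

Atomic conditions:
  IRB approval obtained: no → false
  PI h-index ≥ 82: 15 ≥ 82 is false
  program area ∈ {math, social}: social is in the set → true
  institutional cost-share ≥ 26%: 49 ≥ 26 is true
  requested budget > 517659 USD: 770104 > 517659 is true
  institution type ∈ {PUI, R1, industry}: R2 is not in the set → false
  years since PhD between 11 years and 30 years: 31 in [11, 30] is false
  mean reviewer score ≥ 2.4: 4.3 ≥ 2.4 is true
  project duration between 23 months and 48 months: 34 in [23, 48] is true
  early-career PI: no → false
  support letters > 4: 6 > 4 is true
  is a resubmission: yes → true
  institution type ∈ {PUI, national-lab}: R2 is not in the set → false
  support letters ≤ 5: 6 ≤ 5 is false
Combine:
[1.2] NOT false = true
[1] false AND true = false
[2.1] NOT true = false
[2.2] NOT true = false
[2] false AND false = false
[3] true AND false = false
[4.2] NOT true = false
[4] false AND false = false
[5.2] NOT false = true
[5] true AND true AND true = true
[6] true AND false AND false = false
[root] false OR false OR false OR false OR true OR false = true
Overall: true → funded

Funded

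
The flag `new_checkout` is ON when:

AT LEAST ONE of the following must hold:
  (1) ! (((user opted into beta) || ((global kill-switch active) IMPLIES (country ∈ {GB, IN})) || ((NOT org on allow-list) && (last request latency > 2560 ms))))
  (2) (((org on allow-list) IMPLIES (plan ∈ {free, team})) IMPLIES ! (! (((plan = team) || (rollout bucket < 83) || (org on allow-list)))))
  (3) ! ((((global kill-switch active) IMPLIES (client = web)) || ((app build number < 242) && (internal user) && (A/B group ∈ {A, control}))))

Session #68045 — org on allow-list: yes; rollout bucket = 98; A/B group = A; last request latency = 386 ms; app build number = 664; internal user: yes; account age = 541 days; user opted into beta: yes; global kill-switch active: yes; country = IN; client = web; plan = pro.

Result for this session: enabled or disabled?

Atomic conditions:
  user opted into beta: yes → true
  global kill-switch active: yes → true
  country ∈ {GB, IN}: IN is in the set → true
  NOT org on allow-list: yes → false
  last request latency > 2560 ms: 386 > 2560 is false
  org on allow-list: yes → true
  plan ∈ {free, team}: pro is not in the set → false
  plan = team: pro == team is false
  rollout bucket < 83: 98 < 83 is false
  client = web: web == web is true
  app build number < 242: 664 < 242 is false
  internal user: yes → true
  A/B group ∈ {A, control}: A is in the set → true
Combine:
[1.1.2] true → true = true
[1.1.3] false AND false = false
[1.1] true OR true OR false = true
[1] NOT true = false
[2.1] true → false = false
[2.2.1.1] false OR false OR true = true
[2.2.1] NOT true = false
[2.2] NOT false = true
[2] false → true (antecedent false ⇒ implication holds) = true
[3.1.1] true → true = true
[3.1.2] false AND true AND true = false
[3.1] true OR false = true
[3] NOT true = false
[root] false OR true OR false = true
Overall: true → enabled

Enabled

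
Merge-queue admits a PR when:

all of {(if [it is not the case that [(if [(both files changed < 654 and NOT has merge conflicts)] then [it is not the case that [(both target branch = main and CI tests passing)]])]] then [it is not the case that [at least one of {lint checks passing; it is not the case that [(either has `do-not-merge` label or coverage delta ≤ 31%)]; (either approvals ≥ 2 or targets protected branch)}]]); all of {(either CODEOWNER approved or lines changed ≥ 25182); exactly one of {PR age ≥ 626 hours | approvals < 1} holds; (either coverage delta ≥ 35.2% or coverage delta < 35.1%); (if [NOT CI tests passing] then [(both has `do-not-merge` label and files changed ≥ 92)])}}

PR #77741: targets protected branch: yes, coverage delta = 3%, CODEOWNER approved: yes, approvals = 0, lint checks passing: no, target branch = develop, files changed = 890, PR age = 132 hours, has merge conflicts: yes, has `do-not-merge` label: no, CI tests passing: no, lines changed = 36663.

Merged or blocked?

Atomic conditions:
  files changed < 654: 890 < 654 is false
  NOT has merge conflicts: yes → false
  target branch = main: develop == main is false
  CI tests passing: no → false
  lint checks passing: no → false
  has `do-not-merge` label: no → false
  coverage delta ≤ 31%: 3 ≤ 31 is true
  approvals ≥ 2: 0 ≥ 2 is false
  targets protected branch: yes → true
  CODEOWNER approved: yes → true
  lines changed ≥ 25182: 36663 ≥ 25182 is true
  PR age ≥ 626 hours: 132 ≥ 626 is false
  approvals < 1: 0 < 1 is true
  coverage delta ≥ 35.2%: 3 ≥ 35.2 is false
  coverage delta < 35.1%: 3 < 35.1 is true
  NOT CI tests passing: no → true
  files changed ≥ 92: 890 ≥ 92 is true
Combine:
[1.1.1.1] false AND false = false
[1.1.1.2.1] false AND false = false
[1.1.1.2] NOT false = true
[1.1.1] false → true (antecedent false ⇒ implication holds) = true
[1.1] NOT true = false
[1.2.1.2.1] false OR true = true
[1.2.1.2] NOT true = false
[1.2.1.3] false OR true = true
[1.2.1] false OR false OR true = true
[1.2] NOT true = false
[1] false → false (antecedent false ⇒ implication holds) = true
[2.1] true OR true = true
[2.2] exactly-one(false, true) = true
[2.3] false OR true = true
[2.4.2] false AND true = false
[2.4] true → false = false
[2] true AND true AND true AND false = false
[root] true AND false = false
Overall: false → blocked

Blocked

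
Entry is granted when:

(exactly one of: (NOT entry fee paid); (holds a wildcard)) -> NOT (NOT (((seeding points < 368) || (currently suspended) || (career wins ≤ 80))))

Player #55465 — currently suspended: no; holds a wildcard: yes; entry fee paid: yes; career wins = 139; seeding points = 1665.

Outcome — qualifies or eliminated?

Eliminated

Atomic conditions:
  NOT entry fee paid: yes → false
  holds a wildcard: yes → true
  seeding points < 368: 1665 < 368 is false
  currently suspended: no → false
  career wins ≤ 80: 139 ≤ 80 is false
Combine:
[1] exactly-one(false, true) = true
[2.1.1] false OR false OR false = false
[2.1] NOT false = true
[2] NOT true = false
[root] true → false = false
Overall: false → eliminated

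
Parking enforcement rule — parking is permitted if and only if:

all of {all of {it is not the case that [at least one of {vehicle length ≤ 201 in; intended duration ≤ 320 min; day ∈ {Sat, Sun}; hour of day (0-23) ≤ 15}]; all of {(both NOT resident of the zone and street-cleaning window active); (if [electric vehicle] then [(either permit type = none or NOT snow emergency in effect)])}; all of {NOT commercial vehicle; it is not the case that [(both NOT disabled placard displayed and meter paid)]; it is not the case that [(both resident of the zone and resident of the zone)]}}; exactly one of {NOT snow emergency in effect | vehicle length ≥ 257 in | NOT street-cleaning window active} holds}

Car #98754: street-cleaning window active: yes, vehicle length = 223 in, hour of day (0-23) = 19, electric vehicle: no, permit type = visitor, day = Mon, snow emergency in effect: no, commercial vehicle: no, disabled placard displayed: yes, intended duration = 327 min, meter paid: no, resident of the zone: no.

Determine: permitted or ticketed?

Atomic conditions:
  vehicle length ≤ 201 in: 223 ≤ 201 is false
  intended duration ≤ 320 min: 327 ≤ 320 is false
  day ∈ {Sat, Sun}: Mon is not in the set → false
  hour of day (0-23) ≤ 15: 19 ≤ 15 is false
  NOT resident of the zone: no → true
  street-cleaning window active: yes → true
  electric vehicle: no → false
  permit type = none: visitor == none is false
  NOT snow emergency in effect: no → true
  NOT commercial vehicle: no → true
  NOT disabled placard displayed: yes → false
  meter paid: no → false
  resident of the zone: no → false
  vehicle length ≥ 257 in: 223 ≥ 257 is false
  NOT street-cleaning window active: yes → false
Combine:
[1.1.1] false OR false OR false OR false = false
[1.1] NOT false = true
[1.2.1] true AND true = true
[1.2.2.2] false OR true = true
[1.2.2] false → true (antecedent false ⇒ implication holds) = true
[1.2] true AND true = true
[1.3.2.1] false AND false = false
[1.3.2] NOT false = true
[1.3.3.1] false AND false = false
[1.3.3] NOT false = true
[1.3] true AND true AND true = true
[1] true AND true AND true = true
[2] exactly-one(true, false, false) = true
[root] true AND true = true
Overall: true → permitted

Permitted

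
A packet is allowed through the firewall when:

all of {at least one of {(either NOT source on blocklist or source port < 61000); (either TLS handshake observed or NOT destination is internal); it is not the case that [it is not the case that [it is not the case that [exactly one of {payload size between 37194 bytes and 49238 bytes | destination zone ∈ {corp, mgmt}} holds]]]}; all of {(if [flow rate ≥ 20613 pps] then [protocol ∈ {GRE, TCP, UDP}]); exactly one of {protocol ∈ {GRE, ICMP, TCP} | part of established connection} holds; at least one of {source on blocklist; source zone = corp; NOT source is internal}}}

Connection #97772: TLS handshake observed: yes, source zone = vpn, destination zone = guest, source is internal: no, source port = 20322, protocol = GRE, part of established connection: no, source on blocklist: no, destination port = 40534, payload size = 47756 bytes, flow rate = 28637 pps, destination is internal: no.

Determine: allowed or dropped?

Allowed

Atomic conditions:
  NOT source on blocklist: no → true
  source port < 61000: 20322 < 61000 is true
  TLS handshake observed: yes → true
  NOT destination is internal: no → true
  payload size between 37194 bytes and 49238 bytes: 47756 in [37194, 49238] is true
  destination zone ∈ {corp, mgmt}: guest is not in the set → false
  flow rate ≥ 20613 pps: 28637 ≥ 20613 is true
  protocol ∈ {GRE, TCP, UDP}: GRE is in the set → true
  protocol ∈ {GRE, ICMP, TCP}: GRE is in the set → true
  part of established connection: no → false
  source on blocklist: no → false
  source zone = corp: vpn == corp is false
  NOT source is internal: no → true
Combine:
[1.1] true OR true = true
[1.2] true OR true = true
[1.3.1.1.1] exactly-one(true, false) = true
[1.3.1.1] NOT true = false
[1.3.1] NOT false = true
[1.3] NOT true = false
[1] true OR true OR false = true
[2.1] true → true = true
[2.2] exactly-one(true, false) = true
[2.3] false OR false OR true = true
[2] true AND true AND true = true
[root] true AND true = true
Overall: true → allowed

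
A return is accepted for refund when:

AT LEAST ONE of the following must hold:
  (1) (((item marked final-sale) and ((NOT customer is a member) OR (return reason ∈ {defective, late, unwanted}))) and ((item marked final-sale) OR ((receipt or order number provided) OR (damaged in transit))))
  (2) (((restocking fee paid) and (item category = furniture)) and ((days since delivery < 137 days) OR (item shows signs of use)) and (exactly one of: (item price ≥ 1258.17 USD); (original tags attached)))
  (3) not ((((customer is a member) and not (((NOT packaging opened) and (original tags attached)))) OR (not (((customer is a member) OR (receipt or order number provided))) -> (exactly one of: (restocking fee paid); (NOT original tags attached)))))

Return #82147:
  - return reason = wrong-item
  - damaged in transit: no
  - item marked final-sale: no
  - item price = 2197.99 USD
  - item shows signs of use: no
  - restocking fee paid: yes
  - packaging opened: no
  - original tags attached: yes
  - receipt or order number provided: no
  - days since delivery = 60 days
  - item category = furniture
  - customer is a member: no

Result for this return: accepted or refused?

Atomic conditions:
  item marked final-sale: no → false
  NOT customer is a member: no → true
  return reason ∈ {defective, late, unwanted}: wrong-item is not in the set → false
  receipt or order number provided: no → false
  damaged in transit: no → false
  restocking fee paid: yes → true
  item category = furniture: furniture == furniture is true
  days since delivery < 137 days: 60 < 137 is true
  item shows signs of use: no → false
  item price ≥ 1258.17 USD: 2197.99 ≥ 1258.17 is true
  original tags attached: yes → true
  customer is a member: no → false
  NOT packaging opened: no → true
  NOT original tags attached: yes → false
Combine:
[1.1.2] true OR false = true
[1.1] false AND true = false
[1.2.2] false OR false = false
[1.2] false OR false = false
[1] false AND false = false
[2.1] true AND true = true
[2.2] true OR false = true
[2.3] exactly-one(true, true) = false
[2] true AND true AND false = false
[3.1.1.2.1] true AND true = true
[3.1.1.2] NOT true = false
[3.1.1] false AND false = false
[3.1.2.1.1] false OR false = false
[3.1.2.1] NOT false = true
[3.1.2.2] exactly-one(true, false) = true
[3.1.2] true → true = true
[3.1] false OR true = true
[3] NOT true = false
[root] false OR false OR false = false
Overall: false → refused

Refused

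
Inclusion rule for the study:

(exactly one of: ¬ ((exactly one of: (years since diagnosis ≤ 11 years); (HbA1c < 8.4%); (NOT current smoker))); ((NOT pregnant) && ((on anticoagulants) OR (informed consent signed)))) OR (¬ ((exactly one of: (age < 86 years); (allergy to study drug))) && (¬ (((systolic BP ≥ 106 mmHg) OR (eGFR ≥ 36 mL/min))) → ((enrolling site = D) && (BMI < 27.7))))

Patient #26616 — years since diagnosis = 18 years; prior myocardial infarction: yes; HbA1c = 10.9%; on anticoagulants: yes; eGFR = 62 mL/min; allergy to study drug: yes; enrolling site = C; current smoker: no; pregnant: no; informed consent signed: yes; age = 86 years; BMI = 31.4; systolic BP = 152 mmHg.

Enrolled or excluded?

Atomic conditions:
  years since diagnosis ≤ 11 years: 18 ≤ 11 is false
  HbA1c < 8.4%: 10.9 < 8.4 is false
  NOT current smoker: no → true
  NOT pregnant: no → true
  on anticoagulants: yes → true
  informed consent signed: yes → true
  age < 86 years: 86 < 86 is false
  allergy to study drug: yes → true
  systolic BP ≥ 106 mmHg: 152 ≥ 106 is true
  eGFR ≥ 36 mL/min: 62 ≥ 36 is true
  enrolling site = D: C == D is false
  BMI < 27.7: 31.4 < 27.7 is false
Combine:
[1.1.1] exactly-one(false, false, true) = true
[1.1] NOT true = false
[1.2.2] true OR true = true
[1.2] true AND true = true
[1] exactly-one(false, true) = true
[2.1.1] exactly-one(false, true) = true
[2.1] NOT true = false
[2.2.1.1] true OR true = true
[2.2.1] NOT true = false
[2.2.2] false AND false = false
[2.2] false → false (antecedent false ⇒ implication holds) = true
[2] false AND true = false
[root] true OR false = true
Overall: true → enrolled

Enrolled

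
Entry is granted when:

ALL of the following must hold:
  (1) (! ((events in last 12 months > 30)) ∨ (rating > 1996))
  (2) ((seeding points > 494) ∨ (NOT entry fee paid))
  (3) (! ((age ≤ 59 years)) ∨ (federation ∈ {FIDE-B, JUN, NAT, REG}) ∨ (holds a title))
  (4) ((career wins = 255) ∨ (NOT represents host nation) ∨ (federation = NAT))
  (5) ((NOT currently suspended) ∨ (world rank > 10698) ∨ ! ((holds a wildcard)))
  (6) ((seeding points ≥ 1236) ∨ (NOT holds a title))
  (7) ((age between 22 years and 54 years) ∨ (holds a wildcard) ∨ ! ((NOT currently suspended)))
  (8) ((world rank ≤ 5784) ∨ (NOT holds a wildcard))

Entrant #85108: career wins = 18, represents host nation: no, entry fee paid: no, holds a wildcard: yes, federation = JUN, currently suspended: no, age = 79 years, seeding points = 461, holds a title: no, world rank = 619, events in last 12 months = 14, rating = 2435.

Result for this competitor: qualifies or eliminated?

Atomic conditions:
  events in last 12 months > 30: 14 > 30 is false
  rating > 1996: 2435 > 1996 is true
  seeding points > 494: 461 > 494 is false
  NOT entry fee paid: no → true
  age ≤ 59 years: 79 ≤ 59 is false
  federation ∈ {FIDE-B, JUN, NAT, REG}: JUN is in the set → true
  holds a title: no → false
  career wins = 255: 18 == 255 is false
  NOT represents host nation: no → true
  federation = NAT: JUN == NAT is false
  NOT currently suspended: no → true
  world rank > 10698: 619 > 10698 is false
  holds a wildcard: yes → true
  seeding points ≥ 1236: 461 ≥ 1236 is false
  NOT holds a title: no → true
  age between 22 years and 54 years: 79 in [22, 54] is false
  world rank ≤ 5784: 619 ≤ 5784 is true
  NOT holds a wildcard: yes → false
Combine:
[1.1] NOT false = true
[1] true OR true = true
[2] false OR true = true
[3.1] NOT false = true
[3] true OR true OR false = true
[4] false OR true OR false = true
[5.3] NOT true = false
[5] true OR false OR false = true
[6] false OR true = true
[7.3] NOT true = false
[7] false OR true OR false = true
[8] true OR false = true
[root] true AND true AND true AND true AND true AND true AND true AND true = true
Overall: true → qualifies

Qualifies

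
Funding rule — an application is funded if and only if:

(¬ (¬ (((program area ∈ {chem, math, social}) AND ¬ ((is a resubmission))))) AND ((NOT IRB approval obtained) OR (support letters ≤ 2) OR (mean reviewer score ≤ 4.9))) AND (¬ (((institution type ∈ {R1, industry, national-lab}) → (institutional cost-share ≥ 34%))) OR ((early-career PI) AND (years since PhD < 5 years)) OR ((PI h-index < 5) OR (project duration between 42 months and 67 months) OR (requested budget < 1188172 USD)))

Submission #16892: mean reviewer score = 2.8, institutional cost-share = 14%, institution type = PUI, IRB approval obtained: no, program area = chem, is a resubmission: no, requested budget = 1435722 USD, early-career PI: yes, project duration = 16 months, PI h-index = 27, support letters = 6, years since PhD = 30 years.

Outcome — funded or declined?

Atomic conditions:
  program area ∈ {chem, math, social}: chem is in the set → true
  is a resubmission: no → false
  NOT IRB approval obtained: no → true
  support letters ≤ 2: 6 ≤ 2 is false
  mean reviewer score ≤ 4.9: 2.8 ≤ 4.9 is true
  institution type ∈ {R1, industry, national-lab}: PUI is not in the set → false
  institutional cost-share ≥ 34%: 14 ≥ 34 is false
  early-career PI: yes → true
  years since PhD < 5 years: 30 < 5 is false
  PI h-index < 5: 27 < 5 is false
  project duration between 42 months and 67 months: 16 in [42, 67] is false
  requested budget < 1188172 USD: 1435722 < 1188172 is false
Combine:
[1.1.1.1.2] NOT false = true
[1.1.1.1] true AND true = true
[1.1.1] NOT true = false
[1.1] NOT false = true
[1.2] true OR false OR true = true
[1] true AND true = true
[2.1.1] false → false (antecedent false ⇒ implication holds) = true
[2.1] NOT true = false
[2.2] true AND false = false
[2.3] false OR false OR false = false
[2] false OR false OR false = false
[root] true AND false = false
Overall: false → declined

Declined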